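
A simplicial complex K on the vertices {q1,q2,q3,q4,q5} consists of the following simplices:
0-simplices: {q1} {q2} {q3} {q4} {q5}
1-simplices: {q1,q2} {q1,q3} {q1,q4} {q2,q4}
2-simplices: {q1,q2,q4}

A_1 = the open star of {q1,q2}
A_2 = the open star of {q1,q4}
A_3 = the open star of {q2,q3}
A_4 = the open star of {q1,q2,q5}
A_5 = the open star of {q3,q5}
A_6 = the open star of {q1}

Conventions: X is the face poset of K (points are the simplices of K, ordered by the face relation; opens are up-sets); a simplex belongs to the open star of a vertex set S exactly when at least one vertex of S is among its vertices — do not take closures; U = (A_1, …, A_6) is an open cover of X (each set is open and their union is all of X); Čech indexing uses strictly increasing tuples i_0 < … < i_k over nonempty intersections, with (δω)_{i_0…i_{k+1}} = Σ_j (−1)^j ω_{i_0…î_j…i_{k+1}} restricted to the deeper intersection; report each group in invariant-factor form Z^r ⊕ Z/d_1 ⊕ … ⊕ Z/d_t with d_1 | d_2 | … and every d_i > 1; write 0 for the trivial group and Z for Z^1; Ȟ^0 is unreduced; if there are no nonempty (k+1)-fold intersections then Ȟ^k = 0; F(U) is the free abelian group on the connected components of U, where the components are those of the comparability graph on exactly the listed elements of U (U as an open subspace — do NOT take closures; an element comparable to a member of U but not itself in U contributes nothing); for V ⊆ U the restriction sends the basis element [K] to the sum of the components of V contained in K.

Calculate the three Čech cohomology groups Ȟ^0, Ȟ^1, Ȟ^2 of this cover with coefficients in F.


Ȟ^0 = Z^2; Ȟ^1 = 0; Ȟ^2 = 0

intersection data:
  A1={{q1},{q2},{q1,q2},{q1,q3},{q1,q4},{q2,q4},{q1,q2,q4}} A2={{q1},{q4},{q1,q2},{q1,q3},{q1,q4},{q2,q4},{q1,q2,q4}} A3={{q2},{q3},{q1,q2},{q1,q3},{q2,q4},{q1,q2,q4}} A4={{q1},{q2},{q5},{q1,q2},{q1,q3},{q1,q4},{q2,q4},{q1,q2,q4}} A5={{q3},{q5},{q1,q3}} A6={{q1},{q1,q2},{q1,q3},{q1,q4},{q1,q2,q4}}
  A12={{q1},{q1,q2},{q1,q3},{q1,q4},{q2,q4},{q1,q2,q4}} A13={{q2},{q1,q2},{q1,q3},{q2,q4},{q1,q2,q4}} A14={{q1},{q2},{q1,q2},{q1,q3},{q1,q4},{q2,q4},{q1,q2,q4}} A15={{q1,q3}} A16={{q1},{q1,q2},{q1,q3},{q1,q4},{q1,q2,q4}} A23={{q1,q2},{q1,q3},{q2,q4},{q1,q2,q4}} A24={{q1},{q1,q2},{q1,q3},{q1,q4},{q2,q4},{q1,q2,q4}} A25={{q1,q3}} A26={{q1},{q1,q2},{q1,q3},{q1,q4},{q1,q2,q4}} A34={{q2},{q1,q2},{q1,q3},{q2,q4},{q1,q2,q4}} A35={{q3},{q1,q3}} A36={{q1,q2},{q1,q3},{q1,q2,q4}} A45={{q5},{q1,q3}} A46={{q1},{q1,q2},{q1,q3},{q1,q4},{q1,q2,q4}} A56={{q1,q3}}
  A123={{q1,q2},{q1,q3},{q2,q4},{q1,q2,q4}} A124={{q1},{q1,q2},{q1,q3},{q1,q4},{q2,q4},{q1,q2,q4}} A125={{q1,q3}} A126={{q1},{q1,q2},{q1,q3},{q1,q4},{q1,q2,q4}} A134={{q2},{q1,q2},{q1,q3},{q2,q4},{q1,q2,q4}} A135={{q1,q3}} A136={{q1,q2},{q1,q3},{q1,q2,q4}} A145={{q1,q3}} A146={{q1},{q1,q2},{q1,q3},{q1,q4},{q1,q2,q4}} A156={{q1,q3}} A234={{q1,q2},{q1,q3},{q2,q4},{q1,q2,q4}} A235={{q1,q3}} A236={{q1,q2},{q1,q3},{q1,q2,q4}} A245={{q1,q3}} A246={{q1},{q1,q2},{q1,q3},{q1,q4},{q1,q2,q4}} A256={{q1,q3}} A345={{q1,q3}} A346={{q1,q2},{q1,q3},{q1,q2,q4}} A356={{q1,q3}} A456={{q1,q3}}
  A1234={{q1,q2},{q1,q3},{q2,q4},{q1,q2,q4}} A1235={{q1,q3}} A1236={{q1,q2},{q1,q3},{q1,q2,q4}} A1245={{q1,q3}} A1246={{q1},{q1,q2},{q1,q3},{q1,q4},{q1,q2,q4}} A1256={{q1,q3}} A1345={{q1,q3}} A1346={{q1,q2},{q1,q3},{q1,q2,q4}} A1356={{q1,q3}} A1456={{q1,q3}} A2345={{q1,q3}} A2346={{q1,q2},{q1,q3},{q1,q2,q4}} A2356={{q1,q3}} A2456={{q1,q3}} A3456={{q1,q3}}
  A12345={{q1,q3}} A12346={{q1,q2},{q1,q3},{q1,q2,q4}} A12356={{q1,q3}} A12456={{q1,q3}} A13456={{q1,q3}} A23456={{q1,q3}}
  A123456={{q1,q3}}
components per intersection:
  A1: {{q1},{q2},{q1,q2},{q1,q3},{q1,q4},{q2,q4},{q1,q2,q4}}
  A2: {{q1},{q4},{q1,q2},{q1,q3},{q1,q4},{q2,q4},{q1,q2,q4}}
  A3: {{q2},{q1,q2},{q2,q4},{q1,q2,q4}} {{q3},{q1,q3}}
  A4: {{q1},{q2},{q1,q2},{q1,q3},{q1,q4},{q2,q4},{q1,q2,q4}} {{q5}}
  A5: {{q3},{q1,q3}} {{q5}}
  A6: {{q1},{q1,q2},{q1,q3},{q1,q4},{q1,q2,q4}}
  A12: {{q1},{q1,q2},{q1,q3},{q1,q4},{q2,q4},{q1,q2,q4}}
  A13: {{q2},{q1,q2},{q2,q4},{q1,q2,q4}} {{q1,q3}}
  A14: {{q1},{q2},{q1,q2},{q1,q3},{q1,q4},{q2,q4},{q1,q2,q4}}
  A15: {{q1,q3}}
  A16: {{q1},{q1,q2},{q1,q3},{q1,q4},{q1,q2,q4}}
  A23: {{q1,q2},{q2,q4},{q1,q2,q4}} {{q1,q3}}
  A24: {{q1},{q1,q2},{q1,q3},{q1,q4},{q2,q4},{q1,q2,q4}}
  A25: {{q1,q3}}
  A26: {{q1},{q1,q2},{q1,q3},{q1,q4},{q1,q2,q4}}
  A34: {{q2},{q1,q2},{q2,q4},{q1,q2,q4}} {{q1,q3}}
  A35: {{q3},{q1,q3}}
  A36: {{q1,q2},{q1,q2,q4}} {{q1,q3}}
  A45: {{q5}} {{q1,q3}}
  A46: {{q1},{q1,q2},{q1,q3},{q1,q4},{q1,q2,q4}}
  A56: {{q1,q3}}
  A123: {{q1,q2},{q2,q4},{q1,q2,q4}} {{q1,q3}}
  A124: {{q1},{q1,q2},{q1,q3},{q1,q4},{q2,q4},{q1,q2,q4}}
  A125: {{q1,q3}}
  A126: {{q1},{q1,q2},{q1,q3},{q1,q4},{q1,q2,q4}}
  A134: {{q2},{q1,q2},{q2,q4},{q1,q2,q4}} {{q1,q3}}
  A135: {{q1,q3}}
  A136: {{q1,q2},{q1,q2,q4}} {{q1,q3}}
  A145: {{q1,q3}}
  A146: {{q1},{q1,q2},{q1,q3},{q1,q4},{q1,q2,q4}}
  A156: {{q1,q3}}
  A234: {{q1,q2},{q2,q4},{q1,q2,q4}} {{q1,q3}}
  A235: {{q1,q3}}
  A236: {{q1,q2},{q1,q2,q4}} {{q1,q3}}
  A245: {{q1,q3}}
  A246: {{q1},{q1,q2},{q1,q3},{q1,q4},{q1,q2,q4}}
  A256: {{q1,q3}}
  A345: {{q1,q3}}
  A346: {{q1,q2},{q1,q2,q4}} {{q1,q3}}
  A356: {{q1,q3}}
  A456: {{q1,q3}}
  A1234: {{q1,q2},{q2,q4},{q1,q2,q4}} {{q1,q3}}
  A1235: {{q1,q3}}
  A1236: {{q1,q2},{q1,q2,q4}} {{q1,q3}}
  A1245: {{q1,q3}}
  A1246: {{q1},{q1,q2},{q1,q3},{q1,q4},{q1,q2,q4}}
  A1256: {{q1,q3}}
  A1345: {{q1,q3}}
  A1346: {{q1,q2},{q1,q2,q4}} {{q1,q3}}
  A1356: {{q1,q3}}
  A1456: {{q1,q3}}
  A2345: {{q1,q3}}
  A2346: {{q1,q2},{q1,q2,q4}} {{q1,q3}}
  A2356: {{q1,q3}}
  A2456: {{q1,q3}}
  A3456: {{q1,q3}}
  A12345: {{q1,q3}}
  A12346: {{q1,q2},{q1,q2,q4}} {{q1,q3}}
  A12356: {{q1,q3}}
  A12456: {{q1,q3}}
  A13456: {{q1,q3}}
  A23456: {{q1,q3}}
  A123456: {{q1,q3}}
C dims 9,20,26,19; δ0: rk 7, SNF 1^7; δ1: rk 13, SNF 1^13; δ2: rk 13, SNF 1^13
Ȟ^0 = (9 − 7) − 0 = 2, so Ȟ^0 ≅ Z^2
Ȟ^1 = (20 − 13) − 7 = 0, so Ȟ^1 ≅ 0
Ȟ^2 = (26 − 13) − 13 = 0, so Ȟ^2 ≅ 0


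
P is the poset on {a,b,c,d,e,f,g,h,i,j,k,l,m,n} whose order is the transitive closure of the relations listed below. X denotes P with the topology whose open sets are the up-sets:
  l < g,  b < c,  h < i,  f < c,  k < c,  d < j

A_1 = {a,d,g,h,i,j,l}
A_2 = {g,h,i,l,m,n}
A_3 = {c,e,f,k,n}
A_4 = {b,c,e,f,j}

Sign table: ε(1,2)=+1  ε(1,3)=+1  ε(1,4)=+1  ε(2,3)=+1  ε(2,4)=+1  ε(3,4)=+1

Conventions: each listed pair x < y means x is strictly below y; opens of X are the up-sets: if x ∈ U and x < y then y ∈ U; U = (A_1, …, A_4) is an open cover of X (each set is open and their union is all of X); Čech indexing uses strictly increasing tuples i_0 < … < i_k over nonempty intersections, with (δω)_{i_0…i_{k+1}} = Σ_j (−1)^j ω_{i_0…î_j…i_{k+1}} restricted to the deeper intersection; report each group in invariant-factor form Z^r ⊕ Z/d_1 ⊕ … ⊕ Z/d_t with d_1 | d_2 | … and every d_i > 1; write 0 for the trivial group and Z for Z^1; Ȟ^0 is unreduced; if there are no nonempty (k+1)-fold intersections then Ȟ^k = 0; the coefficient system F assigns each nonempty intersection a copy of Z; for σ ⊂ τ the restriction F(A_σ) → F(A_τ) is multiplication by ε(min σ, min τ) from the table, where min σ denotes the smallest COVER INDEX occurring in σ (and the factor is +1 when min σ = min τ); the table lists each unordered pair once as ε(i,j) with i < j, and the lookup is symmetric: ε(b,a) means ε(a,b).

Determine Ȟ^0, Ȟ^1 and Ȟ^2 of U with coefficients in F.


nerve of the cover:
  A12={g,h,i,l} A14={j} A23={n} A34={c,e,f}
C dims 4,4; δ0: rk 3, SNF 1^3
Ȟ^0 = (4 − 3) − 0 = 1, so Ȟ^0 ≅ Z
Ȟ^1 = (4 − 0) − 3 = 1, so Ȟ^1 ≅ Z
Ȟ^2 = (0 − 0) − 0 = 0, so Ȟ^2 ≅ 0

Ȟ^0 = Z,  Ȟ^1 = Z,  Ȟ^2 = 0


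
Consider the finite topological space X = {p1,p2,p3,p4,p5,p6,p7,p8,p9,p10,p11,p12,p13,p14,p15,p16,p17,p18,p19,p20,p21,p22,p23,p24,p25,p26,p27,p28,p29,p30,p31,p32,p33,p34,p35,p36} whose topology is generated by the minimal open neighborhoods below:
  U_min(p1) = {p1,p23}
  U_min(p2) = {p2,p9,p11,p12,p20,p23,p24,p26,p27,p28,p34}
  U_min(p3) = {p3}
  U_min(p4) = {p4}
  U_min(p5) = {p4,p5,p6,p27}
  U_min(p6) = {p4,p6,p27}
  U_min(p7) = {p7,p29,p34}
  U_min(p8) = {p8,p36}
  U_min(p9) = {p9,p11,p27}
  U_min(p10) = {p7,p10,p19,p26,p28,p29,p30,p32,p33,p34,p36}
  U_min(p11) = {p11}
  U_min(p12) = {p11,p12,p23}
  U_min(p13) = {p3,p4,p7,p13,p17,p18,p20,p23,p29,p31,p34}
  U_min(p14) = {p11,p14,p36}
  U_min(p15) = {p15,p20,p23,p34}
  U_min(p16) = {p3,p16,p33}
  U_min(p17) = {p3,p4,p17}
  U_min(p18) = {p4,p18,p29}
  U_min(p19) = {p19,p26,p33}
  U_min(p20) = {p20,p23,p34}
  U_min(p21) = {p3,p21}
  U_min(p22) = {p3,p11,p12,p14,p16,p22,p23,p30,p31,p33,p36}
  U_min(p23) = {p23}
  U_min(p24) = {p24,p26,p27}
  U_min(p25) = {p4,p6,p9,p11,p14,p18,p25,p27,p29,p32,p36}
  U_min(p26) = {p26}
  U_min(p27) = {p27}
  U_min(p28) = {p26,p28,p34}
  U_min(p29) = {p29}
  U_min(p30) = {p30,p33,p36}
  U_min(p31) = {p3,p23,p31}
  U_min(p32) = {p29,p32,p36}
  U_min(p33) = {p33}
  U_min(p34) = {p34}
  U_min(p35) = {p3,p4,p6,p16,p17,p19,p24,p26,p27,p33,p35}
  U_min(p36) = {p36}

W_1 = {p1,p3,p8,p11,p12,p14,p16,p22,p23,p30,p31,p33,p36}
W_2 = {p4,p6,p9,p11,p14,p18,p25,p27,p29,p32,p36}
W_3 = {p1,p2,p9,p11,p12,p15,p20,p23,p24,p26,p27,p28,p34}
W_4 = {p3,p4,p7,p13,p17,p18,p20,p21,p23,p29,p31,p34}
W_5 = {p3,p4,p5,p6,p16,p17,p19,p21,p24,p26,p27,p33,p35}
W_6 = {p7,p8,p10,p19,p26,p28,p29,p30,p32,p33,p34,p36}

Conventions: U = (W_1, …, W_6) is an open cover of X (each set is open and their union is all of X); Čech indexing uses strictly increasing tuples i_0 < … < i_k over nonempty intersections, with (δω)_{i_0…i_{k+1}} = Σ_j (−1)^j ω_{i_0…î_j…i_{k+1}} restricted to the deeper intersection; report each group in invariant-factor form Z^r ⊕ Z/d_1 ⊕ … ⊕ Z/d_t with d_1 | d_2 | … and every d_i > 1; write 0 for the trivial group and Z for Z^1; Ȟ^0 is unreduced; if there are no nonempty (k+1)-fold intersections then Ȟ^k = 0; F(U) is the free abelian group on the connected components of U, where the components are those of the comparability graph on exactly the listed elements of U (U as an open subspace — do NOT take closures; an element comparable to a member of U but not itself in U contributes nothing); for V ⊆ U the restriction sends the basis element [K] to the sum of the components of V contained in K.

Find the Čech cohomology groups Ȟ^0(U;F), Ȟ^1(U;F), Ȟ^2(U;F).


nerve simplices:
  W12={p11,p14,p36} W13={p1,p11,p12,p23} W14={p3,p23,p31} W15={p3,p16,p33} W16={p8,p30,p33,p36} W23={p9,p11,p27} W24={p4,p18,p29} W25={p4,p6,p27} W26={p29,p32,p36} W34={p20,p23,p34} W35={p24,p26,p27} W36={p26,p28,p34} W45={p3,p4,p17,p21} W46={p7,p29,p34} W56={p19,p26,p33}
  W123={p11} W126={p36} W134={p23} W145={p3} W156={p33} W235={p27} W245={p4} W246={p29} W346={p34} W356={p26}
components per intersection:
  W1: {p1,p3,p8,p11,p12,p14,p16,p22,p23,p30,p31,p33,p36}
  W2: {p4,p6,p9,p11,p14,p18,p25,p27,p29,p32,p36}
  W3: {p1,p2,p9,p11,p12,p15,p20,p23,p24,p26,p27,p28,p34}
  W4: {p3,p4,p7,p13,p17,p18,p20,p21,p23,p29,p31,p34}
  W5: {p3,p4,p5,p6,p16,p17,p19,p21,p24,p26,p27,p33,p35}
  W6: {p7,p8,p10,p19,p26,p28,p29,p30,p32,p33,p34,p36}
  W12: {p11,p14,p36}
  W13: {p1,p11,p12,p23}
  W14: {p3,p23,p31}
  W15: {p3,p16,p33}
  W16: {p8,p30,p33,p36}
  W23: {p9,p11,p27}
  W24: {p4,p18,p29}
  W25: {p4,p6,p27}
  W26: {p29,p32,p36}
  W34: {p20,p23,p34}
  W35: {p24,p26,p27}
  W36: {p26,p28,p34}
  W45: {p3,p4,p17,p21}
  W46: {p7,p29,p34}
  W56: {p19,p26,p33}
  W123: {p11}
  W126: {p36}
  W134: {p23}
  W145: {p3}
  W156: {p33}
  W235: {p27}
  W245: {p4}
  W246: {p29}
  W346: {p34}
  W356: {p26}
C dims 6,15,10; δ0: rk 5, SNF 1^5; δ1: rk 10, SNF 1^9·2
degree 0: 6−5−0 = 1 → Ȟ^0 ≅ Z
degree 1: 15−10−5 = 0 → Ȟ^1 ≅ 0
degree 2: 10−0−10 = 0 plus torsion [2] → Ȟ^2 ≅ Z/2

Ȟ^0 ≅ Z, Ȟ^1 ≅ 0 and Ȟ^2 ≅ Z/2


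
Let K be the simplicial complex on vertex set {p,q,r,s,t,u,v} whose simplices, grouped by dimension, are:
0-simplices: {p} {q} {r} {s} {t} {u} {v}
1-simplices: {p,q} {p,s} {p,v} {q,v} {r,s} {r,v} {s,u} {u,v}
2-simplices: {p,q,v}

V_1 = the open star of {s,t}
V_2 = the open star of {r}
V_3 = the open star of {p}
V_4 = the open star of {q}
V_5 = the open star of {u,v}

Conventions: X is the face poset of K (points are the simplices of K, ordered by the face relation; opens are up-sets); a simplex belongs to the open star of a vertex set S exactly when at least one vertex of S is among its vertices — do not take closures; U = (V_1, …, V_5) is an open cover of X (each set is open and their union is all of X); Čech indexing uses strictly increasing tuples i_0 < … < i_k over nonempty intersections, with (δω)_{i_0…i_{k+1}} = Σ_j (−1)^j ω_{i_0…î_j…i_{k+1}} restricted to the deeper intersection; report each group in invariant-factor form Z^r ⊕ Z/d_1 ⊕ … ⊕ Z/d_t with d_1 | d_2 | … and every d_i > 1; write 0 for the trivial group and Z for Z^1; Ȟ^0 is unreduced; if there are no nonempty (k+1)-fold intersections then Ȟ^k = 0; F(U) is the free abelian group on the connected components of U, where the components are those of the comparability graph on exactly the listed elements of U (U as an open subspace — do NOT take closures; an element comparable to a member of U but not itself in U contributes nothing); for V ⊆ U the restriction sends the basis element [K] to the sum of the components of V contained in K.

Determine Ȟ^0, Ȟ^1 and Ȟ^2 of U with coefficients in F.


nonempty overlaps:
  V1={{s},{t},{p,s},{r,s},{s,u}} V2={{r},{r,s},{r,v}} V3={{p},{p,q},{p,s},{p,v},{p,q,v}} V4={{q},{p,q},{q,v},{p,q,v}} V5={{u},{v},{p,v},{q,v},{r,v},{s,u},{u,v},{p,q,v}}
  V12={{r,s}} V13={{p,s}} V15={{s,u}} V25={{r,v}} V34={{p,q},{p,q,v}} V35={{p,v},{p,q,v}} V45={{q,v},{p,q,v}}
  V345={{p,q,v}}
components per intersection:
  V1: {{s},{p,s},{r,s},{s,u}} {{t}}
  V2: {{r},{r,s},{r,v}}
  V3: {{p},{p,q},{p,s},{p,v},{p,q,v}}
  V4: {{q},{p,q},{q,v},{p,q,v}}
  V5: {{u},{v},{p,v},{q,v},{r,v},{s,u},{u,v},{p,q,v}}
  V12: {{r,s}}
  V13: {{p,s}}
  V15: {{s,u}}
  V25: {{r,v}}
  V34: {{p,q},{p,q,v}}
  V35: {{p,v},{p,q,v}}
  V45: {{q,v},{p,q,v}}
  V345: {{p,q,v}}
C dims 6,7,1; δ0: rk 4, SNF 1^4; δ1: rk 1, SNF 1^1
degree 0: 6−4−0 = 2 → Ȟ^0 ≅ Z^2
degree 1: 7−1−4 = 2 → Ȟ^1 ≅ Z^2
degree 2: 1−0−1 = 0 → Ȟ^2 ≅ 0

Ȟ^0(U;F) ≅ Z^2, Ȟ^1(U;F) ≅ Z^2, Ȟ^2(U;F) ≅ 0


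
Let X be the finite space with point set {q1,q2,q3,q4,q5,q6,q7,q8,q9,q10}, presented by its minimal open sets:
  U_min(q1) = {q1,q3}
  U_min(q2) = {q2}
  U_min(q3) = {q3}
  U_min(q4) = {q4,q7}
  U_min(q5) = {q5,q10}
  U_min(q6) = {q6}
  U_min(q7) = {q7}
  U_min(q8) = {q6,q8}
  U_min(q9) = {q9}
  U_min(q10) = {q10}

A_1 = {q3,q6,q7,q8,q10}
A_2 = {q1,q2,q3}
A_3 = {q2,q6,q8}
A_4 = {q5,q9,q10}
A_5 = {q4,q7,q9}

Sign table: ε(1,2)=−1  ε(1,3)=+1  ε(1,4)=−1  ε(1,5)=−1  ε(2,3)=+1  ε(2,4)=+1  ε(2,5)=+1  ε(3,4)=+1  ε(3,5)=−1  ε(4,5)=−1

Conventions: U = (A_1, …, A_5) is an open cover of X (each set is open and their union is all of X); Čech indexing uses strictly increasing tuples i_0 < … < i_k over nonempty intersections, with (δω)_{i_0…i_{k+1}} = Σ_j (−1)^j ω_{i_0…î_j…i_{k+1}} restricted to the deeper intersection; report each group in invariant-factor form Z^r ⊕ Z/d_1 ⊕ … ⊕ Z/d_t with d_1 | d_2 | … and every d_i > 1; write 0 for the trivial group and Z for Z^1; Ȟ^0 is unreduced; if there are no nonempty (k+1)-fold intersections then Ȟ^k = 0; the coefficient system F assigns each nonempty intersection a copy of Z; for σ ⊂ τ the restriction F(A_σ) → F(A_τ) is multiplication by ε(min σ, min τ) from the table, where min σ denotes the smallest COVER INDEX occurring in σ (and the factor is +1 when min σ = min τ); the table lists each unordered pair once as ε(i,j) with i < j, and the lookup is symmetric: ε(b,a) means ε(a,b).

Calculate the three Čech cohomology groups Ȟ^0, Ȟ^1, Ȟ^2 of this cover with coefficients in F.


Ȟ^0 ≅ 0,  Ȟ^1 ≅ Z ⊕ Z/2,  Ȟ^2 ≅ 0

nonempty overlaps:
  A12={q3} A13={q6,q8} A14={q10} A15={q7} A23={q2} A45={q9}
C dims 5,6; δ0: rk 5, SNF 1^4·2
degree 0: 5−5−0 = 0 → Ȟ^0 ≅ 0
degree 1: 6−0−5 = 1 plus torsion [2] → Ȟ^1 ≅ Z ⊕ Z/2
degree 2: 0−0−0 = 0 → Ȟ^2 ≅ 0


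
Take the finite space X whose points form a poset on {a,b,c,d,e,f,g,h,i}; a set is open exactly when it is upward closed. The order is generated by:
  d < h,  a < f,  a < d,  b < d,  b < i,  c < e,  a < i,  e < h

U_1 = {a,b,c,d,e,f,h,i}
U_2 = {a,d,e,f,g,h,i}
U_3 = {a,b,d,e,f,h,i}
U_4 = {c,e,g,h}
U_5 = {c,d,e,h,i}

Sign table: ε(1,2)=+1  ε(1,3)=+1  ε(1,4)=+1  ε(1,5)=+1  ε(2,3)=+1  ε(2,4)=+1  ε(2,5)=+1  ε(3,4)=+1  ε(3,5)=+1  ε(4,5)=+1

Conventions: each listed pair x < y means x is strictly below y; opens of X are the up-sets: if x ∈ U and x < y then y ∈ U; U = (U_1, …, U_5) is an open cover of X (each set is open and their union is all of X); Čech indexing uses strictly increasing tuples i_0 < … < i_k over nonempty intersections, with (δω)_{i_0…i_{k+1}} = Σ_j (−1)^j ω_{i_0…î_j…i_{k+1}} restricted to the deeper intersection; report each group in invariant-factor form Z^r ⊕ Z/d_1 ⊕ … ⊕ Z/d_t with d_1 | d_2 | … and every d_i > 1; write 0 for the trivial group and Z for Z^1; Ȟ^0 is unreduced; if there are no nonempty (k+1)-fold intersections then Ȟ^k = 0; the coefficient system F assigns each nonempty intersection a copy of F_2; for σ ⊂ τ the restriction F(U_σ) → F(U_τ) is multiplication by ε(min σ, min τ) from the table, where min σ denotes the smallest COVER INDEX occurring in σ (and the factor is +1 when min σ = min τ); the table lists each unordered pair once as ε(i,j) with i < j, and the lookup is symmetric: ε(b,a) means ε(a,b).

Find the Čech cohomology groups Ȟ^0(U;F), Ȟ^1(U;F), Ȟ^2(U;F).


intersection data:
  U12={a,d,e,f,h,i} U13={a,b,d,e,f,h,i} U14={c,e,h} U15={c,d,e,h,i} U23={a,d,e,f,h,i} U24={e,g,h} U25={d,e,h,i} U34={e,h} U35={d,e,h,i} U45={c,e,h}
  U123={a,d,e,f,h,i} U124={e,h} U125={d,e,h,i} U134={e,h} U135={d,e,h,i} U145={c,e,h} U234={e,h} U235={d,e,h,i} U245={e,h} U345={e,h}
  U1234={e,h} U1235={d,e,h,i} U1245={e,h} U1345={e,h} U2345={e,h}
  U12345={e,h}
C dims 5,10,10,5; δ0: rk_F2 4; δ1: rk_F2 6; δ2: rk_F2 4
Ȟ^0 = (5 − 4) − 0 = 1, so Ȟ^0 ≅ Z/2
Ȟ^1 = (10 − 6) − 4 = 0, so Ȟ^1 ≅ 0
Ȟ^2 = (10 − 4) − 6 = 0, so Ȟ^2 ≅ 0

Ȟ^0 = Z/2, Ȟ^1 = 0 and Ȟ^2 = 0


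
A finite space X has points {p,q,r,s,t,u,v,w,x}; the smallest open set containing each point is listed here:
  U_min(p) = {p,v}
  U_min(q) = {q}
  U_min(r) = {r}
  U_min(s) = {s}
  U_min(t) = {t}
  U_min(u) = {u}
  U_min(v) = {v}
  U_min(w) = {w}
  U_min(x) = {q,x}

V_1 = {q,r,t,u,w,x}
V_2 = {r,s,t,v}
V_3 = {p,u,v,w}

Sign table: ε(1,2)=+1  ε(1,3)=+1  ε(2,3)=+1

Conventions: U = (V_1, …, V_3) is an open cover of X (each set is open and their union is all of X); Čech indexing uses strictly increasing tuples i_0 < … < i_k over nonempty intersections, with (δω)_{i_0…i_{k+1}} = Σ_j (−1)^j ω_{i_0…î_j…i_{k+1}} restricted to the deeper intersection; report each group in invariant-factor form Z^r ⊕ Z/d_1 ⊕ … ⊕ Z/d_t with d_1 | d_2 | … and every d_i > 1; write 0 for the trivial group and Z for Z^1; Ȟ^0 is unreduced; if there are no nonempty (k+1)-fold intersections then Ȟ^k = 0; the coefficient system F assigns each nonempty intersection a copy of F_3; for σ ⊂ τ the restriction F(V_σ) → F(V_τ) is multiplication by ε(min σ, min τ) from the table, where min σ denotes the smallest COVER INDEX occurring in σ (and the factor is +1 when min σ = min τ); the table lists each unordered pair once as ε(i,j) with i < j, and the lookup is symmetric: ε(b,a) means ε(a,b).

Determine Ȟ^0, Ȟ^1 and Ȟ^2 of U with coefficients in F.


nonempty intersections:
  V12={r,t} V13={u,w} V23={v}
C dims 3,3; δ0: rk_F3 2
Ȟ^0: (3−2)−0=1 ⇒ Z/3
Ȟ^1: (3−0)−2=1 ⇒ Z/3
Ȟ^2: (0−0)−0=0 ⇒ 0

Ȟ^0(U;F) ≅ Z/3,  Ȟ^1(U;F) ≅ Z/3,  Ȟ^2(U;F) ≅ 0


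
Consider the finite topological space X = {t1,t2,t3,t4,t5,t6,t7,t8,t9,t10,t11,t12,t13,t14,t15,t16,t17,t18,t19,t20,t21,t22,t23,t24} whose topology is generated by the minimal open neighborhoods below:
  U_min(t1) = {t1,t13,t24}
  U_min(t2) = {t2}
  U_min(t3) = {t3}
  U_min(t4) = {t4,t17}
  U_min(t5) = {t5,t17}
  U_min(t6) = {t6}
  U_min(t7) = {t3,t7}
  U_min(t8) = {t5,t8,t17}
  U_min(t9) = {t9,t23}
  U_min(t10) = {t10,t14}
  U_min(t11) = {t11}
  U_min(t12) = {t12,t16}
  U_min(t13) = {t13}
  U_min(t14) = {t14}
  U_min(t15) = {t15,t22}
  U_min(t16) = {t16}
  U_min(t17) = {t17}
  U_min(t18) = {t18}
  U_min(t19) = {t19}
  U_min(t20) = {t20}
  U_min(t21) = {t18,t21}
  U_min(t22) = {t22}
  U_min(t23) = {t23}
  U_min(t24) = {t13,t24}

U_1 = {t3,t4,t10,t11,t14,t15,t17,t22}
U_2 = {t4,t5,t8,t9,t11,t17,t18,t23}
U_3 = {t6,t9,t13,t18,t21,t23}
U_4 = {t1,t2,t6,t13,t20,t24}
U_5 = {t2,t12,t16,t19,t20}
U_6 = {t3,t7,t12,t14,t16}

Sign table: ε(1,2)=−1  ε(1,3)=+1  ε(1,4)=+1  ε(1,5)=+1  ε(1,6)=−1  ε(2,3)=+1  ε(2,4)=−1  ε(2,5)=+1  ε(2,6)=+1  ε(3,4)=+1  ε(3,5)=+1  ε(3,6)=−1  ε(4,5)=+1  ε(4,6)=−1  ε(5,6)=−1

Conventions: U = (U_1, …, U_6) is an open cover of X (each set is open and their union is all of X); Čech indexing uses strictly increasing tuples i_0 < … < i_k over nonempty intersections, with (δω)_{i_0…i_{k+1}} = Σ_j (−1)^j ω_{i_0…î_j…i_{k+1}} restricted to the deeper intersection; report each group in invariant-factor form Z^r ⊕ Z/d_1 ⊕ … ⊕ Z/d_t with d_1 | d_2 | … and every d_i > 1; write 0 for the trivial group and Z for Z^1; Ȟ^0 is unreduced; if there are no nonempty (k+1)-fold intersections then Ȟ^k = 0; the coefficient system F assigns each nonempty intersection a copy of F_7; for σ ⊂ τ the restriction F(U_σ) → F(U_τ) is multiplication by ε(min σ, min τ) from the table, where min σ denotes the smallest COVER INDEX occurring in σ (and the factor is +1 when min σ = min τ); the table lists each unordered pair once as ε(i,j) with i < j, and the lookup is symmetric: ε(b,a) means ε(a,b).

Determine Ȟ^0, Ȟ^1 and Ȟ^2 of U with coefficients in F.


Ȟ^0 ≅ 0, Ȟ^1 ≅ 0, Ȟ^2 ≅ 0

nerve of the cover:
  U12={t4,t11,t17} U16={t3,t14} U23={t9,t18,t23} U34={t6,t13} U45={t2,t20} U56={t12,t16}
C dims 6,6; δ0: rk_F7 6
Ȟ^0 = (6 − 6) − 0 = 0, so Ȟ^0 ≅ 0
Ȟ^1 = (6 − 0) − 6 = 0, so Ȟ^1 ≅ 0
Ȟ^2 = (0 − 0) − 0 = 0, so Ȟ^2 ≅ 0


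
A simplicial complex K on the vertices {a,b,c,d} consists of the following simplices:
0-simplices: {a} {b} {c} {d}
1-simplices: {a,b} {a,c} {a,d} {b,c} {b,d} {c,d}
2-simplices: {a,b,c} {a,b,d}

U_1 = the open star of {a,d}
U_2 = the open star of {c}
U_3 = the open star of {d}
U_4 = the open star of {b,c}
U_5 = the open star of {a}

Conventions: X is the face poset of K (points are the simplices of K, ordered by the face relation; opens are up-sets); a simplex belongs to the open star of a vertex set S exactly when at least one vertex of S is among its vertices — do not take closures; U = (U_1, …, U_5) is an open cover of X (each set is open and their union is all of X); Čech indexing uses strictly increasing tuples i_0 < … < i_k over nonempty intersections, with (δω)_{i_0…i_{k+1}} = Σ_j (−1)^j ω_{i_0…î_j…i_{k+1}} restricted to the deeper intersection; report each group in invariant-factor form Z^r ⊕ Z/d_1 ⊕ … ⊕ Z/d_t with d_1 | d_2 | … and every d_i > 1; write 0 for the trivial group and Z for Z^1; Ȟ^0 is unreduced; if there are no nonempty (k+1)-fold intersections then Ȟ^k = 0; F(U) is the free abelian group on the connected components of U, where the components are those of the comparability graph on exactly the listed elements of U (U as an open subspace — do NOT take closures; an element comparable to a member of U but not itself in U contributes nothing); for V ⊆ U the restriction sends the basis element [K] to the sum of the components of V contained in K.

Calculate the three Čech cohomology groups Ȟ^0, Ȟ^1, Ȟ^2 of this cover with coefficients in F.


nonempty intersections:
  U1={{a},{d},{a,b},{a,c},{a,d},{b,d},{c,d},{a,b,c},{a,b,d}} U2={{c},{a,c},{b,c},{c,d},{a,b,c}} U3={{d},{a,d},{b,d},{c,d},{a,b,d}} U4={{b},{c},{a,b},{a,c},{b,c},{b,d},{c,d},{a,b,c},{a,b,d}} U5={{a},{a,b},{a,c},{a,d},{a,b,c},{a,b,d}}
  U12={{a,c},{c,d},{a,b,c}} U13={{d},{a,d},{b,d},{c,d},{a,b,d}} U14={{a,b},{a,c},{b,d},{c,d},{a,b,c},{a,b,d}} U15={{a},{a,b},{a,c},{a,d},{a,b,c},{a,b,d}} U23={{c,d}} U24={{c},{a,c},{b,c},{c,d},{a,b,c}} U25={{a,c},{a,b,c}} U34={{b,d},{c,d},{a,b,d}} U35={{a,d},{a,b,d}} U45={{a,b},{a,c},{a,b,c},{a,b,d}}
  U123={{c,d}} U124={{a,c},{c,d},{a,b,c}} U125={{a,c},{a,b,c}} U134={{b,d},{c,d},{a,b,d}} U135={{a,d},{a,b,d}} U145={{a,b},{a,c},{a,b,c},{a,b,d}} U234={{c,d}} U245={{a,c},{a,b,c}} U345={{a,b,d}}
  U1234={{c,d}} U1245={{a,c},{a,b,c}} U1345={{a,b,d}}
components per intersection:
  U1: {{a},{d},{a,b},{a,c},{a,d},{b,d},{c,d},{a,b,c},{a,b,d}}
  U2: {{c},{a,c},{b,c},{c,d},{a,b,c}}
  U3: {{d},{a,d},{b,d},{c,d},{a,b,d}}
  U4: {{b},{c},{a,b},{a,c},{b,c},{b,d},{c,d},{a,b,c},{a,b,d}}
  U5: {{a},{a,b},{a,c},{a,d},{a,b,c},{a,b,d}}
  U12: {{a,c},{a,b,c}} {{c,d}}
  U13: {{d},{a,d},{b,d},{c,d},{a,b,d}}
  U14: {{a,b},{a,c},{b,d},{a,b,c},{a,b,d}} {{c,d}}
  U15: {{a},{a,b},{a,c},{a,d},{a,b,c},{a,b,d}}
  U23: {{c,d}}
  U24: {{c},{a,c},{b,c},{c,d},{a,b,c}}
  U25: {{a,c},{a,b,c}}
  U34: {{b,d},{a,b,d}} {{c,d}}
  U35: {{a,d},{a,b,d}}
  U45: {{a,b},{a,c},{a,b,c},{a,b,d}}
  U123: {{c,d}}
  U124: {{a,c},{a,b,c}} {{c,d}}
  U125: {{a,c},{a,b,c}}
  U134: {{b,d},{a,b,d}} {{c,d}}
  U135: {{a,d},{a,b,d}}
  U145: {{a,b},{a,c},{a,b,c},{a,b,d}}
  U234: {{c,d}}
  U245: {{a,c},{a,b,c}}
  U345: {{a,b,d}}
  U1234: {{c,d}}
  U1245: {{a,c},{a,b,c}}
  U1345: {{a,b,d}}
C dims 5,13,11,3; δ0: rk 4, SNF 1^4; δ1: rk 8, SNF 1^8; δ2: rk 3, SNF 1^3
Ȟ^0: (5−4)−0=1 ⇒ Z
Ȟ^1: (13−8)−4=1 ⇒ Z
Ȟ^2: (11−3)−8=0 ⇒ 0

Ȟ^0 = Z,  Ȟ^1 = Z,  Ȟ^2 = 0


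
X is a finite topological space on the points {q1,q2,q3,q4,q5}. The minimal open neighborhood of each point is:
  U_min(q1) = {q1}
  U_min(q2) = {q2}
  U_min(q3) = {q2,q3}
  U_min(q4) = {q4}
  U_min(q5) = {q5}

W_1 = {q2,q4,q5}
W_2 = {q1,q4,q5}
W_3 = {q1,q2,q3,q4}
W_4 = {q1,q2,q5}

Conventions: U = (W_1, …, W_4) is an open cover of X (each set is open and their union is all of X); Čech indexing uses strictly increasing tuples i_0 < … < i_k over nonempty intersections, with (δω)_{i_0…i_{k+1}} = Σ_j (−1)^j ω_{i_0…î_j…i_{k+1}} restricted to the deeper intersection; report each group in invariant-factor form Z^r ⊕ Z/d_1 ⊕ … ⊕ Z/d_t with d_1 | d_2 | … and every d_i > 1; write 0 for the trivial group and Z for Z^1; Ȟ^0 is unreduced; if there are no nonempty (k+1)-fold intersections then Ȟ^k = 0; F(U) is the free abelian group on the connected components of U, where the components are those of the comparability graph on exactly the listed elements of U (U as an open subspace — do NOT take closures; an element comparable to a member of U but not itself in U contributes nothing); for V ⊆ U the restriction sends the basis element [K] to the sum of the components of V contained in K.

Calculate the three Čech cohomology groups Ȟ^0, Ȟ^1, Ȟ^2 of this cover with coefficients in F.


nerve simplices:
  W12={q4,q5} W13={q2,q4} W14={q2,q5} W23={q1,q4} W24={q1,q5} W34={q1,q2}
  W123={q4} W124={q5} W134={q2} W234={q1}
components per intersection:
  W1: {q2} {q4} {q5}
  W2: {q1} {q4} {q5}
  W3: {q1} {q2,q3} {q4}
  W4: {q1} {q2} {q5}
  W12: {q4} {q5}
  W13: {q2} {q4}
  W14: {q2} {q5}
  W23: {q1} {q4}
  W24: {q1} {q5}
  W34: {q1} {q2}
  W123: {q4}
  W124: {q5}
  W134: {q2}
  W234: {q1}
C dims 12,12,4; δ0: rk 8, SNF 1^8; δ1: rk 4, SNF 1^4
degree 0: 12−8−0 = 4 → Ȟ^0 ≅ Z^4
degree 1: 12−4−8 = 0 → Ȟ^1 ≅ 0
degree 2: 4−0−4 = 0 → Ȟ^2 ≅ 0

Ȟ^0 = Z^4,  Ȟ^1 = 0,  Ȟ^2 = 0


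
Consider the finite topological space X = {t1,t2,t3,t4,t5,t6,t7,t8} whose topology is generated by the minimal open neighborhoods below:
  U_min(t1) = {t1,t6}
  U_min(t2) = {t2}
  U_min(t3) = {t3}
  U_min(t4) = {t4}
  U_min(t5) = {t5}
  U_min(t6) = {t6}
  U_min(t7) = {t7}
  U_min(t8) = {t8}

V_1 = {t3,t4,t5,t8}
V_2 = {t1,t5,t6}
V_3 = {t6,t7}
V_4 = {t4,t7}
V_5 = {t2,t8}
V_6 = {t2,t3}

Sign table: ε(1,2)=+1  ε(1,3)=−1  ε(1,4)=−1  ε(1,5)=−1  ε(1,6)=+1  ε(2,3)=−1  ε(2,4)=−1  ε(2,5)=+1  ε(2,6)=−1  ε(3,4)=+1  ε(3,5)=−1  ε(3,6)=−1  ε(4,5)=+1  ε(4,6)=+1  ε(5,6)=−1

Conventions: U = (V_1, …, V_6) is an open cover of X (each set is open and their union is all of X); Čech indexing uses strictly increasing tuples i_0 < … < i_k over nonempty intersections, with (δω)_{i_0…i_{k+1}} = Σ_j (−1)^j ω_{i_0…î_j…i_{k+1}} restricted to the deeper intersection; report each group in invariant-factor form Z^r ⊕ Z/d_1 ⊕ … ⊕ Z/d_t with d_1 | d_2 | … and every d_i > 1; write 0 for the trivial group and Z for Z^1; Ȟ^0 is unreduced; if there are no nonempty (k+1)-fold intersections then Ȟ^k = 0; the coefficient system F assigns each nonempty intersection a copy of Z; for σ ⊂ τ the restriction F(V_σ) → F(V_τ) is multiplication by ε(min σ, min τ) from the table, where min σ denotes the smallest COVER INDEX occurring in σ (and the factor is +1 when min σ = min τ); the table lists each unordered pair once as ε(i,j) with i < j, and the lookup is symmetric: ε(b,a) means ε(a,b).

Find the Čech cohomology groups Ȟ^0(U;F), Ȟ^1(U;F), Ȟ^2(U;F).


Ȟ^0 ≅ Z, Ȟ^1 ≅ Z^2, Ȟ^2 ≅ 0

nonempty overlaps:
  V12={t5} V14={t4} V15={t8} V16={t3} V23={t6} V34={t7} V56={t2}
C dims 6,7; δ0: rk 5, SNF 1^5
degree 0: 6−5−0 = 1 → Ȟ^0 ≅ Z
degree 1: 7−0−5 = 2 → Ȟ^1 ≅ Z^2
degree 2: 0−0−0 = 0 → Ȟ^2 ≅ 0


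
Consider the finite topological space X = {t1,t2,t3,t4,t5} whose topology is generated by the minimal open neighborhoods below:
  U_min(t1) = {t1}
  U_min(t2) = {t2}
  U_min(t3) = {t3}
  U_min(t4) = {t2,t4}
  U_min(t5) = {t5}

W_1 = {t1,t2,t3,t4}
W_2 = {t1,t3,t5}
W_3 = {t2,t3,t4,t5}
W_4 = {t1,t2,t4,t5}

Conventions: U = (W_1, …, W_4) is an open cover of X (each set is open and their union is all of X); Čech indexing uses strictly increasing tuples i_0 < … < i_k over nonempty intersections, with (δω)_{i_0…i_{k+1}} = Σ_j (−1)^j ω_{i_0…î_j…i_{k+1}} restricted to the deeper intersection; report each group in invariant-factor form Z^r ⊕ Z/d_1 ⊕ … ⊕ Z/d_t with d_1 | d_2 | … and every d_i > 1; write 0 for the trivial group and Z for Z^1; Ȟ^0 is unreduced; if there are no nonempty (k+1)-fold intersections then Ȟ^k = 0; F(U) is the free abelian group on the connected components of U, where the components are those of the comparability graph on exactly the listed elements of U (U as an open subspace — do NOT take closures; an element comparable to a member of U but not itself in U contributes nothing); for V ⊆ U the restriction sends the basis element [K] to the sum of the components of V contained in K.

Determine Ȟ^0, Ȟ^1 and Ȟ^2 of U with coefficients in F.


Ȟ^0(U;F) ≅ Z^4; Ȟ^1(U;F) ≅ 0; Ȟ^2(U;F) ≅ 0

nerve of the cover:
  W12={t1,t3} W13={t2,t3,t4} W14={t1,t2,t4} W23={t3,t5} W24={t1,t5} W34={t2,t4,t5}
  W123={t3} W124={t1} W134={t2,t4} W234={t5}
components per intersection:
  W1: {t1} {t2,t4} {t3}
  W2: {t1} {t3} {t5}
  W3: {t2,t4} {t3} {t5}
  W4: {t1} {t2,t4} {t5}
  W12: {t1} {t3}
  W13: {t2,t4} {t3}
  W14: {t1} {t2,t4}
  W23: {t3} {t5}
  W24: {t1} {t5}
  W34: {t2,t4} {t5}
  W123: {t3}
  W124: {t1}
  W134: {t2,t4}
  W234: {t5}
C dims 12,12,4; δ0: rk 8, SNF 1^8; δ1: rk 4, SNF 1^4
Ȟ^0 = (12 − 8) − 0 = 4, so Ȟ^0 ≅ Z^4
Ȟ^1 = (12 − 4) − 8 = 0, so Ȟ^1 ≅ 0
Ȟ^2 = (4 − 0) − 4 = 0, so Ȟ^2 ≅ 0


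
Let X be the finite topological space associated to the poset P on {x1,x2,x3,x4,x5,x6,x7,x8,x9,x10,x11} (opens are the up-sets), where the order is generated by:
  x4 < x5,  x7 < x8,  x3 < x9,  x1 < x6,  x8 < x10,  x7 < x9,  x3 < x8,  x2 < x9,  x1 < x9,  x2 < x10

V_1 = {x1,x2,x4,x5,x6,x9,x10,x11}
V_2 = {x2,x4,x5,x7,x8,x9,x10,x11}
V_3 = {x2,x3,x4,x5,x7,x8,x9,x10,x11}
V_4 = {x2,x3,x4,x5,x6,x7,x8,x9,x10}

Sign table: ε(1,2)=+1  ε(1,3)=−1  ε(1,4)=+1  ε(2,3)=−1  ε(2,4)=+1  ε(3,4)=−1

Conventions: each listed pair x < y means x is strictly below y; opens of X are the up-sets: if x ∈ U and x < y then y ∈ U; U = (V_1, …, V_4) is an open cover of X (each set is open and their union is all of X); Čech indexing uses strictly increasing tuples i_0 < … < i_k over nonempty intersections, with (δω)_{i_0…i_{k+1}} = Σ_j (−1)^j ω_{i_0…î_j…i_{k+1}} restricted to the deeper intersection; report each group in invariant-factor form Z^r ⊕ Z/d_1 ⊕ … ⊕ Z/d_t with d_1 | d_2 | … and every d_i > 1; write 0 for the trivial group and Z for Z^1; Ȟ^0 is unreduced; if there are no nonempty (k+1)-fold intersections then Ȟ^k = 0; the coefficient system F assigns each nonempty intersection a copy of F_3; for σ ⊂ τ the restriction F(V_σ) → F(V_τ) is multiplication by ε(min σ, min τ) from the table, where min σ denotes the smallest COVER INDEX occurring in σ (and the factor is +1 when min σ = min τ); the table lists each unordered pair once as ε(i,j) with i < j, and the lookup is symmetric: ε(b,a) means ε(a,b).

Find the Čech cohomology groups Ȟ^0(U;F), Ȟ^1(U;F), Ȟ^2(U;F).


cover nerve:
  V12={x2,x4,x5,x9,x10,x11} V13={x2,x4,x5,x9,x10,x11} V14={x2,x4,x5,x6,x9,x10} V23={x2,x4,x5,x7,x8,x9,x10,x11} V24={x2,x4,x5,x7,x8,x9,x10} V34={x2,x3,x4,x5,x7,x8,x9,x10}
  V123={x2,x4,x5,x9,x10,x11} V124={x2,x4,x5,x9,x10} V134={x2,x4,x5,x9,x10} V234={x2,x4,x5,x7,x8,x9,x10}
  V1234={x2,x4,x5,x9,x10}
C dims 4,6,4,1; δ0: rk_F3 3; δ1: rk_F3 3; δ2: rk_F3 1
Ȟ^0: (4−3)−0=1 ⇒ Z/3
Ȟ^1: (6−3)−3=0 ⇒ 0
Ȟ^2: (4−1)−3=0 ⇒ 0

Ȟ^0(U;F) ≅ Z/3, Ȟ^1(U;F) ≅ 0, Ȟ^2(U;F) ≅ 0


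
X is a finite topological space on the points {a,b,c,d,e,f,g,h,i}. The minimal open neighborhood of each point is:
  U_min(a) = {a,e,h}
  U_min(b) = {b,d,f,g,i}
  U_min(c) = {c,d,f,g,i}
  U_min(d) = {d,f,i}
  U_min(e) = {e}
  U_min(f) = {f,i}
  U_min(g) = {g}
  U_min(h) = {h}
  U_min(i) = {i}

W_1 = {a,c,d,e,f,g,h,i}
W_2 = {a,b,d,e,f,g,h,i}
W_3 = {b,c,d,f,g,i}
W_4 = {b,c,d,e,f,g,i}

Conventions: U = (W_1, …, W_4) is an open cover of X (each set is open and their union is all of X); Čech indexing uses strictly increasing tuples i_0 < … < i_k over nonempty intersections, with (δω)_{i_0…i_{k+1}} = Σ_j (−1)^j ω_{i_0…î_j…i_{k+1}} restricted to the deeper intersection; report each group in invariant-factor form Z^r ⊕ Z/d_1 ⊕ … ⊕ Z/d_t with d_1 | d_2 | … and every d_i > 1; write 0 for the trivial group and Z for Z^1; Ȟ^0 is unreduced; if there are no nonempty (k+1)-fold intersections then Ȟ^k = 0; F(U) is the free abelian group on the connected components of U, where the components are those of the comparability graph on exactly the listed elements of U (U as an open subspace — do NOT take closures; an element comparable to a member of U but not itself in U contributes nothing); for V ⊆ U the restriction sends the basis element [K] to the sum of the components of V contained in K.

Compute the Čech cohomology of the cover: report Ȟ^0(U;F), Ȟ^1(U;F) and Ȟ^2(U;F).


Ȟ^0(U;F) ≅ Z^2; Ȟ^1(U;F) ≅ 0; Ȟ^2(U;F) ≅ 0

intersection data:
  W12={a,d,e,f,g,h,i} W13={c,d,f,g,i} W14={c,d,e,f,g,i} W23={b,d,f,g,i} W24={b,d,e,f,g,i} W34={b,c,d,f,g,i}
  W123={d,f,g,i} W124={d,e,f,g,i} W134={c,d,f,g,i} W234={b,d,f,g,i}
  W1234={d,f,g,i}
components per intersection:
  W1: {a,e,h} {c,d,f,g,i}
  W2: {a,e,h} {b,d,f,g,i}
  W3: {b,c,d,f,g,i}
  W4: {b,c,d,f,g,i} {e}
  W12: {a,e,h} {d,f,i} {g}
  W13: {c,d,f,g,i}
  W14: {c,d,f,g,i} {e}
  W23: {b,d,f,g,i}
  W24: {b,d,f,g,i} {e}
  W34: {b,c,d,f,g,i}
  W123: {d,f,i} {g}
  W124: {d,f,i} {e} {g}
  W134: {c,d,f,g,i}
  W234: {b,d,f,g,i}
  W1234: {d,f,i} {g}
C dims 7,10,7,2; δ0: rk 5, SNF 1^5; δ1: rk 5, SNF 1^5; δ2: rk 2, SNF 1^2
Ȟ^0 = (7 − 5) − 0 = 2, so Ȟ^0 ≅ Z^2
Ȟ^1 = (10 − 5) − 5 = 0, so Ȟ^1 ≅ 0
Ȟ^2 = (7 − 2) − 5 = 0, so Ȟ^2 ≅ 0


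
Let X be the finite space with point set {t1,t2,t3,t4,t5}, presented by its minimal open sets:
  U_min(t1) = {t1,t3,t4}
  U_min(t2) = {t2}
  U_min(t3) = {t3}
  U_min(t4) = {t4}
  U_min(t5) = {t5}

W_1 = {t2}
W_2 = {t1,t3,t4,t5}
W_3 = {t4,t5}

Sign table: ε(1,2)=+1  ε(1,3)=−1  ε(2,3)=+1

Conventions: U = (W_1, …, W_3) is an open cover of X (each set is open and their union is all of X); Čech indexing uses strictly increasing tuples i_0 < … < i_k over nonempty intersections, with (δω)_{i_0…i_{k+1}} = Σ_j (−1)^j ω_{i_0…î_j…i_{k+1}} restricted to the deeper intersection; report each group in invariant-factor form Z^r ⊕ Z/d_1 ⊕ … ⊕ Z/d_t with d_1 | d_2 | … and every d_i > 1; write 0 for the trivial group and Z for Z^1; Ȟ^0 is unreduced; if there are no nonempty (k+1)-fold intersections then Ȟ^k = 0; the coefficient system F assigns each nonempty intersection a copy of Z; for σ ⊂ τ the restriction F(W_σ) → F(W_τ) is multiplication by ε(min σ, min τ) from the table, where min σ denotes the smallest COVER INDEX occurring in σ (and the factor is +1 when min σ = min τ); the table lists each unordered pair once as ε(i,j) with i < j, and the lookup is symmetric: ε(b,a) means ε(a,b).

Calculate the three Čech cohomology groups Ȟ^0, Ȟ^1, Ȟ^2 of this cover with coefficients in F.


Ȟ^0(U;F) ≅ Z^2,  Ȟ^1(U;F) ≅ 0,  Ȟ^2(U;F) ≅ 0

nerve simplices:
  W23={t4,t5}
C dims 3,1; δ0: rk 1, SNF 1^1
degree 0: 3−1−0 = 2 → Ȟ^0 ≅ Z^2
degree 1: 1−0−1 = 0 → Ȟ^1 ≅ 0
degree 2: 0−0−0 = 0 → Ȟ^2 ≅ 0


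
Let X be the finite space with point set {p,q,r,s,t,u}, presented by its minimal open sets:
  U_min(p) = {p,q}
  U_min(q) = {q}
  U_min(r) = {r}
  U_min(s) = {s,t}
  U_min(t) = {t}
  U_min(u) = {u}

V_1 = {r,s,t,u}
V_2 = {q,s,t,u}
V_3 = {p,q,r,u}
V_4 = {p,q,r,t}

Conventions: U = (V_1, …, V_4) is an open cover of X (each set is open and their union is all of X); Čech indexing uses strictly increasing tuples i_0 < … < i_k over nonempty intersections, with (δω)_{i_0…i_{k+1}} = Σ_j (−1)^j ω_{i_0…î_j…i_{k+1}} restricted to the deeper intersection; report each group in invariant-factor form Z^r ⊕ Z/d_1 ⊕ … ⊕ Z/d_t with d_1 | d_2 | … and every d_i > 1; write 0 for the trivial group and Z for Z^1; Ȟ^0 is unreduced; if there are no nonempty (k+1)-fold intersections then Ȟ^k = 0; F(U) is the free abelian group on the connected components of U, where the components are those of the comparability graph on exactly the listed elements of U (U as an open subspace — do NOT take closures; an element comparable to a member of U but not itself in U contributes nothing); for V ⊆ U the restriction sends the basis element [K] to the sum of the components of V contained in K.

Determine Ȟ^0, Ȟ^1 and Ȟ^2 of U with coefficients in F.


nonempty intersections:
  V12={s,t,u} V13={r,u} V14={r,t} V23={q,u} V24={q,t} V34={p,q,r}
  V123={u} V124={t} V134={r} V234={q}
components per intersection:
  V1: {r} {s,t} {u}
  V2: {q} {s,t} {u}
  V3: {p,q} {r} {u}
  V4: {p,q} {r} {t}
  V12: {s,t} {u}
  V13: {r} {u}
  V14: {r} {t}
  V23: {q} {u}
  V24: {q} {t}
  V34: {p,q} {r}
  V123: {u}
  V124: {t}
  V134: {r}
  V234: {q}
C dims 12,12,4; δ0: rk 8, SNF 1^8; δ1: rk 4, SNF 1^4
Ȟ^0: (12−8)−0=4 ⇒ Z^4
Ȟ^1: (12−4)−8=0 ⇒ 0
Ȟ^2: (4−0)−4=0 ⇒ 0

Ȟ^0 ≅ Z^4; Ȟ^1 ≅ 0; Ȟ^2 ≅ 0


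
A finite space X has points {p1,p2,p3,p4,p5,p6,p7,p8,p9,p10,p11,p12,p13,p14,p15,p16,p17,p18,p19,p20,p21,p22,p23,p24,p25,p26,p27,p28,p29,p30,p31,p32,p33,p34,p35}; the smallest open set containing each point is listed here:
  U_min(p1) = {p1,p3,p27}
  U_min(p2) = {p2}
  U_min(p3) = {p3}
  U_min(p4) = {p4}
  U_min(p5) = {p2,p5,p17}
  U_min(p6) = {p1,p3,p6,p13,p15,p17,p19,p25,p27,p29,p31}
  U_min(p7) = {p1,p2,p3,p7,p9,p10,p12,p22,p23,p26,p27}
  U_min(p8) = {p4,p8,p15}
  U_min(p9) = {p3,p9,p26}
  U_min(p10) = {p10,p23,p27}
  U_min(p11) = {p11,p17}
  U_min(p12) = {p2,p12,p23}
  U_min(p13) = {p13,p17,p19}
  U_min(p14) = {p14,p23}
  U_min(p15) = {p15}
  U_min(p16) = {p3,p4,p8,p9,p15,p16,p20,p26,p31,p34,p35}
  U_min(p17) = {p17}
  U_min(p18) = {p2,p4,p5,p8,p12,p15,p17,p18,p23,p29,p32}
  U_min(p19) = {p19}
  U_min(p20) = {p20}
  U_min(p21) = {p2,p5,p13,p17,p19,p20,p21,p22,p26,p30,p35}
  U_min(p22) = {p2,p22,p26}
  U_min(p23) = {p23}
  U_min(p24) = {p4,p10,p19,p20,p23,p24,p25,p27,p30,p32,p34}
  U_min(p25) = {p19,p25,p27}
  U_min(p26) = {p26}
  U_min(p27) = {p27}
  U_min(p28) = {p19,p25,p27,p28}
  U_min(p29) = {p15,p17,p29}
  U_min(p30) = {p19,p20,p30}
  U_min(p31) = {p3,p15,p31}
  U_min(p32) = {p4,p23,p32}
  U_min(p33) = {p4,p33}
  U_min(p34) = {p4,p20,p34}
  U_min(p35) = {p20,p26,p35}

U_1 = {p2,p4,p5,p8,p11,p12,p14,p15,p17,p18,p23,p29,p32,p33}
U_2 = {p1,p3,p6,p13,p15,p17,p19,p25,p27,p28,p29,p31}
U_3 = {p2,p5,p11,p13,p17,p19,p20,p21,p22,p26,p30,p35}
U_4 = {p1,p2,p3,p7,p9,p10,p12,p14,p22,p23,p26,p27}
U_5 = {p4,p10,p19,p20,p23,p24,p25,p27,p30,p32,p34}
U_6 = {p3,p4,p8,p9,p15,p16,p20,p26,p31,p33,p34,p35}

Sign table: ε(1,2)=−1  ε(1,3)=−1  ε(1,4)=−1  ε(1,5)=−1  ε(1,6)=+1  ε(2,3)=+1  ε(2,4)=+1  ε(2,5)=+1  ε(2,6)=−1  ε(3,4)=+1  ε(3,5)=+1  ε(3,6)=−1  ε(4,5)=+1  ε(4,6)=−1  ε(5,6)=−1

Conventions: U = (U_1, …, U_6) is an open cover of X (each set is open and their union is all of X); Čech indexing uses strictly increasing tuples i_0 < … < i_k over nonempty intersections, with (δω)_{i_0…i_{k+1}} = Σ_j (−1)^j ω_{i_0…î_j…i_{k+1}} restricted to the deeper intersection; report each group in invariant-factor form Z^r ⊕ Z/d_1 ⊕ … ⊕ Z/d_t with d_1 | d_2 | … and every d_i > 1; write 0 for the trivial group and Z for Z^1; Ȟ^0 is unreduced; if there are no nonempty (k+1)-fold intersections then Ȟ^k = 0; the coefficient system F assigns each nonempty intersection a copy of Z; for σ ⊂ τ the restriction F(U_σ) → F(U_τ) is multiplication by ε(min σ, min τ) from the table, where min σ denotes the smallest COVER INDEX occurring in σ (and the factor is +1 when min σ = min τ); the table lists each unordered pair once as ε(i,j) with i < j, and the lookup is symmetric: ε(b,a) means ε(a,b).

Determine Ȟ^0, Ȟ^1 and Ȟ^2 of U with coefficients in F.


intersection data:
  U12={p15,p17,p29} U13={p2,p5,p11,p17} U14={p2,p12,p14,p23} U15={p4,p23,p32} U16={p4,p8,p15,p33} U23={p13,p17,p19} U24={p1,p3,p27} U25={p19,p25,p27} U26={p3,p15,p31} U34={p2,p22,p26} U35={p19,p20,p30} U36={p20,p26,p35} U45={p10,p23,p27} U46={p3,p9,p26} U56={p4,p20,p34}
  U123={p17} U126={p15} U134={p2} U145={p23} U156={p4} U235={p19} U245={p27} U246={p3} U346={p26} U356={p20}
C dims 6,15,10; δ0: rk 5, SNF 1^5; δ1: rk 10, SNF 1^9·2
Ȟ^0 = (6 − 5) − 0 = 1, so Ȟ^0 ≅ Z
Ȟ^1 = (15 − 10) − 5 = 0, so Ȟ^1 ≅ 0
Ȟ^2 = (10 − 0) − 10 = 0 plus torsion [2], so Ȟ^2 ≅ Z/2

Ȟ^0 ≅ Z, Ȟ^1 ≅ 0 and Ȟ^2 ≅ Z/2
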